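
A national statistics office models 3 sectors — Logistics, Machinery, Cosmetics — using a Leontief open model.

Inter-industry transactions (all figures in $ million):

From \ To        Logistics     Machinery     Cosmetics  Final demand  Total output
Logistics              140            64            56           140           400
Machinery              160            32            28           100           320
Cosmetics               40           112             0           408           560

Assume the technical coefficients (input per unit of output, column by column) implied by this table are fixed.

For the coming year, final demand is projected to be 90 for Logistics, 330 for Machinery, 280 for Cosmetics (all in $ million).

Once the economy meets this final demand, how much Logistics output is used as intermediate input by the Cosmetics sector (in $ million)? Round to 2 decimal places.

Technical coefficients a_ij = z_ij / X_j:
  a_11 = 140/400 = 0.35, a_21 = 160/400 = 0.40, a_31 = 40/400 = 0.10
  a_12 = 64/320 = 0.20, a_22 = 32/320 = 0.10, a_32 = 112/320 = 0.35
  a_13 = 56/560 = 0.10, a_23 = 28/560 = 0.05, a_33 = 0/560 = 0.00
I − A =
  [   0.65    -0.20    -0.10]
  [  -0.40     0.90    -0.05]
  [  -0.10    -0.35     1.00]
Cofactors of I−A, C_ij = (−1)^(i+j)·(minor ij) (rows/columns in the sector order above):
  C_11 = (0.90)(1.00) − (-0.05)(-0.35) = 0.8825
  C_12 = −[(-0.40)(1.00) − (-0.05)(-0.10)] = 0.4050
  C_13 = (-0.40)(-0.35) − (0.90)(-0.10) = 0.2300
  C_21 = −[(-0.20)(1.00) − (-0.10)(-0.35)] = 0.2350
  C_22 = (0.65)(1.00) − (-0.10)(-0.10) = 0.6400
  C_23 = −[(0.65)(-0.35) − (-0.20)(-0.10)] = 0.2475
  C_31 = (-0.20)(-0.05) − (-0.10)(0.90) = 0.1000
  C_32 = −[(0.65)(-0.05) − (-0.10)(-0.40)] = 0.0725
  C_33 = (0.65)(0.90) − (-0.20)(-0.40) = 0.5050
det(I−A) = Σ_j (I−A)_1j·C_1j = (0.65)(0.8825) + (-0.20)(0.4050) + (-0.10)(0.2300) = 0.469625
adj(I−A) = Cᵀ =
  [ 0.8825   0.2350   0.1000]
  [ 0.4050   0.6400   0.0725]
  [ 0.2300   0.2475   0.5050]
(I − A)⁻¹ = adj(I−A) / det(I−A) ≈
  [   1.8792     0.5004     0.2129]
  [   0.8624     1.3628     0.1544]
  [   0.4898     0.5270     1.0753]
First solve x = (I − A)⁻¹ d = adj(I−A)·d / det(I−A); in particular x_3 = (0.2300·90 + 0.2475·330 + 0.5050·280) / 0.469625 = 243.775 / 0.469625 ≈ 519.0844.
Intermediate flow from 1 to 3: z_13 = a_13 · x_3 = 0.10 × 243.775 / 0.469625 = 24.3775 / 0.469625 ≈ 51.91.

z_13 = 51.91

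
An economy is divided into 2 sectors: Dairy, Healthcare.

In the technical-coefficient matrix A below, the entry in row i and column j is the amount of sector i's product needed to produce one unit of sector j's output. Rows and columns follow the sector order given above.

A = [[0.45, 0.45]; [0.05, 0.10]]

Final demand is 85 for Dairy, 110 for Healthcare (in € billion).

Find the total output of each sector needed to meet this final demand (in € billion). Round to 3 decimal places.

x_D = 266.667, x_H = 137.037

I − A =
  [   0.55    -0.45]
  [  -0.05     0.90]
det(I−A) = (0.55)(0.90) − (-0.45)(-0.05) = 0.4725
adj(I−A) = [[0.90, 0.45], [0.05, 0.55]]
(I − A)⁻¹ = adj(I−A) / det(I−A) ≈
  [   1.9048     0.9524]
  [   0.1058     1.1640]
x = (I − A)⁻¹ d = adj(I−A)·d / det(I−A), with det(I−A) = 0.4725:
  x_D = (0.90·85 + 0.45·110) / 0.4725 = 126.00 / 0.4725 ≈ 266.667
  x_H = (0.05·85 + 0.55·110) / 0.4725 = 64.75 / 0.4725 ≈ 137.037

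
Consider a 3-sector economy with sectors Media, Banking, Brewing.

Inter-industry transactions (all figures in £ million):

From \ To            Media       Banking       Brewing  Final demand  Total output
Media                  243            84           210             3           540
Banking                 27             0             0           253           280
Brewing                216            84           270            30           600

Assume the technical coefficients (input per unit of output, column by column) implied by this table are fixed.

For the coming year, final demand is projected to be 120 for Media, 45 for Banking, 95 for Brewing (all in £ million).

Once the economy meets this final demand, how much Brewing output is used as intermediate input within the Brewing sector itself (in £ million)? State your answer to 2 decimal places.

z_33 = 342.63

Technical coefficients a_ij = z_ij / X_j:
  a_11 = 243/540 = 0.45, a_21 = 27/540 = 0.05, a_31 = 216/540 = 0.40
  a_12 = 84/280 = 0.30, a_22 = 0/280 = 0.00, a_32 = 84/280 = 0.30
  a_13 = 210/600 = 0.35, a_23 = 0/600 = 0.00, a_33 = 270/600 = 0.45
I − A =
  [   0.55    -0.30    -0.35]
  [  -0.05     1.00     0.00]
  [  -0.40    -0.30     0.55]
Cofactors of I−A, C_ij = (−1)^(i+j)·(minor ij) (rows/columns in the sector order above):
  C_11 = (1.00)(0.55) − (0.00)(-0.30) = 0.5500
  C_12 = −[(-0.05)(0.55) − (0.00)(-0.40)] = 0.0275
  C_13 = (-0.05)(-0.30) − (1.00)(-0.40) = 0.4150
  C_21 = −[(-0.30)(0.55) − (-0.35)(-0.30)] = 0.2700
  C_22 = (0.55)(0.55) − (-0.35)(-0.40) = 0.1625
  C_23 = −[(0.55)(-0.30) − (-0.30)(-0.40)] = 0.2850
  C_31 = (-0.30)(0.00) − (-0.35)(1.00) = 0.3500
  C_32 = −[(0.55)(0.00) − (-0.35)(-0.05)] = 0.0175
  C_33 = (0.55)(1.00) − (-0.30)(-0.05) = 0.5350
det(I−A) = Σ_j (I−A)_1j·C_1j = (0.55)(0.5500) + (-0.30)(0.0275) + (-0.35)(0.4150) = 0.1490
adj(I−A) = Cᵀ =
  [ 0.5500   0.2700   0.3500]
  [ 0.0275   0.1625   0.0175]
  [ 0.4150   0.2850   0.5350]
(I − A)⁻¹ = adj(I−A) / det(I−A) ≈
  [   3.6913     1.8121     2.3490]
  [   0.1846     1.0906     0.1174]
  [   2.7852     1.9128     3.5906]
First solve x = (I − A)⁻¹ d = adj(I−A)·d / det(I−A); in particular x_3 = (0.4150·120 + 0.2850·45 + 0.5350·95) / 0.1490 = 113.45 / 0.1490 ≈ 761.4094.
Intermediate flow from 3 to 3: z_33 = a_33 · x_3 = 0.45 × 113.45 / 0.1490 = 51.0525 / 0.1490 ≈ 342.63.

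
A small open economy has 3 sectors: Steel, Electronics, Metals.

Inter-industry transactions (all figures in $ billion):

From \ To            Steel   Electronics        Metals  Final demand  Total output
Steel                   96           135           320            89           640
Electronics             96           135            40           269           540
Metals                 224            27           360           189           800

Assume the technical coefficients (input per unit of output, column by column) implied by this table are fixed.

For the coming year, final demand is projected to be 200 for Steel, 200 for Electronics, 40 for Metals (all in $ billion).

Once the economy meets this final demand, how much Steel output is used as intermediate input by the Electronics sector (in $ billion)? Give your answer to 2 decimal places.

Technical coefficients a_ij = z_ij / X_j:
  a_SS = 96/640 = 0.15, a_ES = 96/640 = 0.15, a_MS = 224/640 = 0.35
  a_SE = 135/540 = 0.25, a_EE = 135/540 = 0.25, a_ME = 27/540 = 0.05
  a_SM = 320/800 = 0.40, a_EM = 40/800 = 0.05, a_MM = 360/800 = 0.45
I − A =
  [   0.85    -0.25    -0.40]
  [  -0.15     0.75    -0.05]
  [  -0.35    -0.05     0.55]
Cofactors of I−A, C_ij = (−1)^(i+j)·(minor ij) (rows/columns in the sector order above):
  C_11 = (0.75)(0.55) − (-0.05)(-0.05) = 0.4100
  C_12 = −[(-0.15)(0.55) − (-0.05)(-0.35)] = 0.1000
  C_13 = (-0.15)(-0.05) − (0.75)(-0.35) = 0.2700
  C_21 = −[(-0.25)(0.55) − (-0.40)(-0.05)] = 0.1575
  C_22 = (0.85)(0.55) − (-0.40)(-0.35) = 0.3275
  C_23 = −[(0.85)(-0.05) − (-0.25)(-0.35)] = 0.1300
  C_31 = (-0.25)(-0.05) − (-0.40)(0.75) = 0.3125
  C_32 = −[(0.85)(-0.05) − (-0.40)(-0.15)] = 0.1025
  C_33 = (0.85)(0.75) − (-0.25)(-0.15) = 0.6000
det(I−A) = Σ_j (I−A)_1j·C_1j = (0.85)(0.4100) + (-0.25)(0.1000) + (-0.40)(0.2700) = 0.2155
adj(I−A) = Cᵀ =
  [ 0.4100   0.1575   0.3125]
  [ 0.1000   0.3275   0.1025]
  [ 0.2700   0.1300   0.6000]
(I − A)⁻¹ = adj(I−A) / det(I−A) ≈
  [   1.9026     0.7309     1.4501]
  [   0.4640     1.5197     0.4756]
  [   1.2529     0.6032     2.7842]
First solve x = (I − A)⁻¹ d = adj(I−A)·d / det(I−A); in particular x_E = (0.1000·200 + 0.3275·200 + 0.1025·40) / 0.2155 = 89.60 / 0.2155 ≈ 415.7773.
Intermediate flow from S to E: z_SE = a_SE · x_E = 0.25 × 89.60 / 0.2155 = 22.40 / 0.2155 ≈ 103.94.

z_SE = 103.94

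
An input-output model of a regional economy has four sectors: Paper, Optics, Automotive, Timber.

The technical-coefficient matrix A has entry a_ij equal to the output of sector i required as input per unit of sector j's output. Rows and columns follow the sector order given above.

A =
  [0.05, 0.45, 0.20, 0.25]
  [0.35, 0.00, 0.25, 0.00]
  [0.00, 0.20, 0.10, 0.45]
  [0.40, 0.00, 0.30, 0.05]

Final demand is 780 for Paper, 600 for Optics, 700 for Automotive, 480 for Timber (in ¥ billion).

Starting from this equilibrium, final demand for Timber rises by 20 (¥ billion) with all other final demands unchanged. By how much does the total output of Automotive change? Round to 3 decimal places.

I − A =
  [   0.95    -0.45    -0.20    -0.25]
  [  -0.35     1.00    -0.25     0.00]
  [   0.00    -0.20     0.90    -0.45]
  [  -0.40     0.00    -0.30     0.95]
Compute the cofactors C_ij = (−1)^(i+j)·(3×3 minor ij) of I−A; the adjugate is their transpose:
adj(I−A) = Cᵀ =
  [ 0.672500   0.377000   0.371875   0.353125]
  [ 0.297000   0.558000   0.293375   0.217125]
  [ 0.246500   0.241500   0.652875   0.374125]
  [ 0.361000   0.235000   0.362750   0.651750]
det(I−A) = Σ_j (I−A)_1j·C_1j = (0.95)(0.672500) + (-0.45)(0.297000) + (-0.20)(0.246500) + (-0.25)(0.361000) = 0.365675
(I − A)⁻¹ = adj(I−A) / det(I−A) ≈
  [   1.8391     1.0310     1.0170     0.9657]
  [   0.8122     1.5259     0.8023     0.5938]
  [   0.6741     0.6604     1.7854     1.0231]
  [   0.9872     0.6426     0.9920     1.7823]
Δx = (I − A)⁻¹ Δd with Δd having +20 in the Timber component and 0 elsewhere.
So Δx_3 = L_34 · (+20), where L_34 = adj(I−A)_34 / det(I−A) = 0.374125 / 0.365675.
Δx_3 = 0.374125 × (+20) / 0.365675 = 7.4825 / 0.365675 ≈ 20.462.

Δx_3 = 20.462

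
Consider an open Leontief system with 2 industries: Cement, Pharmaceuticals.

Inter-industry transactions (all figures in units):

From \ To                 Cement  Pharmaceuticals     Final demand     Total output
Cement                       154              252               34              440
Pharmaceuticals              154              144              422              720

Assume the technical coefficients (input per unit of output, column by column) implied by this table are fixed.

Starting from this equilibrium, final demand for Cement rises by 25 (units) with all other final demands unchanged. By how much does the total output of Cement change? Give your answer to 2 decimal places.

Δx_1 = 50.31

Technical coefficients a_ij = z_ij / X_j:
  a_11 = 154/440 = 0.35, a_21 = 154/440 = 0.35
  a_12 = 252/720 = 0.35, a_22 = 144/720 = 0.20
I − A =
  [   0.65    -0.35]
  [  -0.35     0.80]
det(I−A) = (0.65)(0.80) − (-0.35)(-0.35) = 0.3975
adj(I−A) = [[0.80, 0.35], [0.35, 0.65]]
(I − A)⁻¹ = adj(I−A) / det(I−A) ≈
  [   2.0126     0.8805]
  [   0.8805     1.6352]
Δx = (I − A)⁻¹ Δd with Δd having +25 in the Cement component and 0 elsewhere.
So Δx_1 = L_11 · (+25), where L_11 = adj(I−A)_11 / det(I−A) = 0.80 / 0.3975.
Δx_1 = 0.80 × (+25) / 0.3975 = 20.00 / 0.3975 ≈ 50.31.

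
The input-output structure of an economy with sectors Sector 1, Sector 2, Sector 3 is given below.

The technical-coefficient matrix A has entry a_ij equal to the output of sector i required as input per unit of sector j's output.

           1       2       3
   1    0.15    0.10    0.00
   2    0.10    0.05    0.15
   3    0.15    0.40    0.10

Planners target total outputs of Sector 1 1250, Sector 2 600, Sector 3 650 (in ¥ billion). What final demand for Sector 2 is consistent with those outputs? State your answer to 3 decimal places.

I − A =
  [   0.85    -0.10     0.00]
  [  -0.10     0.95    -0.15]
  [  -0.15    -0.40     0.90]
d = (I − A) x:
  d_1 = (+0.85)·1250 + (-0.10)·600 + (+0.00)·650 = 1002.500
  d_2 = (-0.10)·1250 + (+0.95)·600 + (-0.15)·650 = 347.500
  d_3 = (-0.15)·1250 + (-0.40)·600 + (+0.90)·650 = 157.500

d_2 = 347.500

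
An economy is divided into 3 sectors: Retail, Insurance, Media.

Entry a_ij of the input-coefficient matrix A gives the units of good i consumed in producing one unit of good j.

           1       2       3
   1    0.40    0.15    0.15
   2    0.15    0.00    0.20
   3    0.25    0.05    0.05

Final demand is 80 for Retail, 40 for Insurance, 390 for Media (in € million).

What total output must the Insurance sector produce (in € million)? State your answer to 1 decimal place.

x_2 = 185.9

I − A =
  [   0.60    -0.15    -0.15]
  [  -0.15     1.00    -0.20]
  [  -0.25    -0.05     0.95]
Cofactors of I−A, C_ij = (−1)^(i+j)·(minor ij) (rows/columns in the sector order above):
  C_11 = (1.00)(0.95) − (-0.20)(-0.05) = 0.9400
  C_12 = −[(-0.15)(0.95) − (-0.20)(-0.25)] = 0.1925
  C_13 = (-0.15)(-0.05) − (1.00)(-0.25) = 0.2575
  C_21 = −[(-0.15)(0.95) − (-0.15)(-0.05)] = 0.1500
  C_22 = (0.60)(0.95) − (-0.15)(-0.25) = 0.5325
  C_23 = −[(0.60)(-0.05) − (-0.15)(-0.25)] = 0.0675
  C_31 = (-0.15)(-0.20) − (-0.15)(1.00) = 0.1800
  C_32 = −[(0.60)(-0.20) − (-0.15)(-0.15)] = 0.1425
  C_33 = (0.60)(1.00) − (-0.15)(-0.15) = 0.5775
det(I−A) = Σ_j (I−A)_1j·C_1j = (0.60)(0.9400) + (-0.15)(0.1925) + (-0.15)(0.2575) = 0.4965
adj(I−A) = Cᵀ =
  [ 0.9400   0.1500   0.1800]
  [ 0.1925   0.5325   0.1425]
  [ 0.2575   0.0675   0.5775]
(I − A)⁻¹ = adj(I−A) / det(I−A) ≈
  [   1.8933     0.3021     0.3625]
  [   0.3877     1.0725     0.2870]
  [   0.5186     0.1360     1.1631]
x = (I − A)⁻¹ d = adj(I−A)·d / det(I−A), with det(I−A) = 0.4965:
  x_1 = (0.9400·80 + 0.1500·40 + 0.1800·390) / 0.4965 = 151.40 / 0.4965 ≈ 304.9
  x_2 = (0.1925·80 + 0.5325·40 + 0.1425·390) / 0.4965 = 92.275 / 0.4965 ≈ 185.9
  x_3 = (0.2575·80 + 0.0675·40 + 0.5775·390) / 0.4965 = 248.525 / 0.4965 ≈ 500.6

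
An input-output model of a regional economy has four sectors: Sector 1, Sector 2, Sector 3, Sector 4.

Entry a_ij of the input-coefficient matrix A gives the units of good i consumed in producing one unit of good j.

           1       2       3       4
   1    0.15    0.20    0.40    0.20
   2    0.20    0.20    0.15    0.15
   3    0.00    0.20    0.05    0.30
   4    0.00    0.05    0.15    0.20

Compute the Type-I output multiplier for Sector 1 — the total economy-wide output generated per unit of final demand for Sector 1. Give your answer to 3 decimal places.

m_1 = 1.782

I − A =
  [   0.85    -0.20    -0.40    -0.20]
  [  -0.20     0.80    -0.15    -0.15]
  [   0.00    -0.20     0.95    -0.30]
  [   0.00    -0.05    -0.15     0.80]
Compute the cofactors C_ij = (−1)^(i+j)·(3×3 minor ij) of I−A; the adjugate is their transpose:
adj(I−A) = Cᵀ =
  [ 0.534125   0.228500   0.307000   0.291500]
  [ 0.143000   0.607750   0.191125   0.221375]
  [ 0.035000   0.148750   0.503625   0.225500]
  [ 0.015500   0.065875   0.106375   0.566500]
det(I−A) = Σ_j (I−A)_1j·C_1j = (0.85)(0.534125) + (-0.20)(0.143000) + (-0.40)(0.035000) + (-0.20)(0.015500) = 0.40830625
(I − A)⁻¹ = adj(I−A) / det(I−A) ≈
  [   1.3081     0.5596     0.7519     0.7139]
  [   0.3502     1.4885     0.4681     0.5422]
  [   0.0857     0.3643     1.2334     0.5523]
  [   0.0380     0.1613     0.2605     1.3874]
The output multiplier for sector j is the column-j sum of the Leontief inverse (I − A)⁻¹ = adj(I−A) / det(I−A).
Column 1 of adj(I−A): (0.534125, 0.143000, 0.035000, 0.015500); det(I−A) = 0.40830625.
m_1 = (0.534125 + 0.143000 + 0.035000 + 0.015500) / 0.40830625 = 0.727625 / 0.40830625 ≈ 1.782.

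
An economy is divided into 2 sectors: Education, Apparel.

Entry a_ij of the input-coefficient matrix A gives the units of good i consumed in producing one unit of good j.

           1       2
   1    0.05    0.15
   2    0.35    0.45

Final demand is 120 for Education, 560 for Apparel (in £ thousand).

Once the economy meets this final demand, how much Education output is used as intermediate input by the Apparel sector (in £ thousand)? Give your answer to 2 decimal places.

z_12 = 183.19

I − A =
  [   0.95    -0.15]
  [  -0.35     0.55]
det(I−A) = (0.95)(0.55) − (-0.15)(-0.35) = 0.4700
adj(I−A) = [[0.55, 0.15], [0.35, 0.95]]
(I − A)⁻¹ = adj(I−A) / det(I−A) ≈
  [   1.1702     0.3191]
  [   0.7447     2.0213]
First solve x = (I − A)⁻¹ d = adj(I−A)·d / det(I−A); in particular x_2 = (0.35·120 + 0.95·560) / 0.4700 = 574.00 / 0.4700 ≈ 1221.2766.
Intermediate flow from 1 to 2: z_12 = a_12 · x_2 = 0.15 × 574.00 / 0.4700 = 86.10 / 0.4700 ≈ 183.19.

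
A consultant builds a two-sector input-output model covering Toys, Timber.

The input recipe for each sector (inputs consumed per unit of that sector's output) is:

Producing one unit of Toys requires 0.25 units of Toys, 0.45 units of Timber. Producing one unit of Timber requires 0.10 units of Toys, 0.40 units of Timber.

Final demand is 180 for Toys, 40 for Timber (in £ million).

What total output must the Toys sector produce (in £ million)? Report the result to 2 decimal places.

x_1 = 276.54

I − A =
  [   0.75    -0.10]
  [  -0.45     0.60]
det(I−A) = (0.75)(0.60) − (-0.10)(-0.45) = 0.4050
adj(I−A) = [[0.60, 0.10], [0.45, 0.75]]
(I − A)⁻¹ = adj(I−A) / det(I−A) ≈
  [   1.4815     0.2469]
  [   1.1111     1.8519]
x = (I − A)⁻¹ d = adj(I−A)·d / det(I−A), with det(I−A) = 0.4050:
  x_1 = (0.60·180 + 0.10·40) / 0.4050 = 112.00 / 0.4050 ≈ 276.54
  x_2 = (0.45·180 + 0.75·40) / 0.4050 = 111.00 / 0.4050 ≈ 274.07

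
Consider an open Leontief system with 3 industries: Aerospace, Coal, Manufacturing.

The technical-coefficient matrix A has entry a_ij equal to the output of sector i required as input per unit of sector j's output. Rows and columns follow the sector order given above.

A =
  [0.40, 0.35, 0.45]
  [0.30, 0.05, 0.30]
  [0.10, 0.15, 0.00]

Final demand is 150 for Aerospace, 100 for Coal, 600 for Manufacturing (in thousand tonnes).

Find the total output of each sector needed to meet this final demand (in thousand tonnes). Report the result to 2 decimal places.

x_1 = 1363.51, x_2 = 806.58, x_3 = 857.34

I − A =
  [   0.60    -0.35    -0.45]
  [  -0.30     0.95    -0.30]
  [  -0.10    -0.15     1.00]
Cofactors of I−A, C_ij = (−1)^(i+j)·(minor ij) (rows/columns in the sector order above):
  C_11 = (0.95)(1.00) − (-0.30)(-0.15) = 0.9050
  C_12 = −[(-0.30)(1.00) − (-0.30)(-0.10)] = 0.3300
  C_13 = (-0.30)(-0.15) − (0.95)(-0.10) = 0.1400
  C_21 = −[(-0.35)(1.00) − (-0.45)(-0.15)] = 0.4175
  C_22 = (0.60)(1.00) − (-0.45)(-0.10) = 0.5550
  C_23 = −[(0.60)(-0.15) − (-0.35)(-0.10)] = 0.1250
  C_31 = (-0.35)(-0.30) − (-0.45)(0.95) = 0.5325
  C_32 = −[(0.60)(-0.30) − (-0.45)(-0.30)] = 0.3150
  C_33 = (0.60)(0.95) − (-0.35)(-0.30) = 0.4650
det(I−A) = Σ_j (I−A)_1j·C_1j = (0.60)(0.9050) + (-0.35)(0.3300) + (-0.45)(0.1400) = 0.3645
adj(I−A) = Cᵀ =
  [ 0.9050   0.4175   0.5325]
  [ 0.3300   0.5550   0.3150]
  [ 0.1400   0.1250   0.4650]
(I − A)⁻¹ = adj(I−A) / det(I−A) ≈
  [   2.4829     1.1454     1.4609]
  [   0.9053     1.5226     0.8642]
  [   0.3841     0.3429     1.2757]
x = (I − A)⁻¹ d = adj(I−A)·d / det(I−A), with det(I−A) = 0.3645:
  x_1 = (0.9050·150 + 0.4175·100 + 0.5325·600) / 0.3645 = 497.00 / 0.3645 ≈ 1363.51
  x_2 = (0.3300·150 + 0.5550·100 + 0.3150·600) / 0.3645 = 294.00 / 0.3645 ≈ 806.58
  x_3 = (0.1400·150 + 0.1250·100 + 0.4650·600) / 0.3645 = 312.50 / 0.3645 ≈ 857.34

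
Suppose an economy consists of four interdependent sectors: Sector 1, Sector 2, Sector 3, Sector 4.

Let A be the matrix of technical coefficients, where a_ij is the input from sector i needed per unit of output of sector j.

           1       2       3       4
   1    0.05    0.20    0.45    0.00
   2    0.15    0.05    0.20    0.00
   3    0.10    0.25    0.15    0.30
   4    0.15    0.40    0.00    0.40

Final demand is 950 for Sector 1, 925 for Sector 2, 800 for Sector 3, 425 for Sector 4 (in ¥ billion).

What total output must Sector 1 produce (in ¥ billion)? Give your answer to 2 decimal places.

I − A =
  [   0.95    -0.20    -0.45     0.00]
  [  -0.15     0.95    -0.20     0.00]
  [  -0.10    -0.25     0.85    -0.30]
  [  -0.15    -0.40     0.00     0.60]
Compute the cofactors C_ij = (−1)^(i+j)·(3×3 minor ij) of I−A; the adjugate is their transpose:
adj(I−A) = Cᵀ =
  [ 0.430500   0.223500   0.280500   0.140250]
  [ 0.097500   0.437250   0.154500   0.077250]
  [ 0.140250   0.277500   0.523500   0.261750]
  [ 0.172625   0.347375   0.173125   0.630500]
det(I−A) = Σ_j (I−A)_1j·C_1j = (0.95)(0.430500) + (-0.20)(0.097500) + (-0.45)(0.140250) + (0.00)(0.172625) = 0.3263625
(I − A)⁻¹ = adj(I−A) / det(I−A) ≈
  [   1.3191     0.6848     0.8595     0.4297]
  [   0.2987     1.3398     0.4734     0.2367]
  [   0.4297     0.8503     1.6040     0.8020]
  [   0.5289     1.0644     0.5305     1.9319]
x = (I − A)⁻¹ d = adj(I−A)·d / det(I−A), with det(I−A) = 0.3263625:
  x_1 = (0.430500·950 + 0.223500·925 + 0.280500·800 + 0.140250·425) / 0.3263625 = 899.71875 / 0.3263625 ≈ 2756.81
  x_2 = (0.097500·950 + 0.437250·925 + 0.154500·800 + 0.077250·425) / 0.3263625 = 653.5125 / 0.3263625 ≈ 2002.41
  x_3 = (0.140250·950 + 0.277500·925 + 0.523500·800 + 0.261750·425) / 0.3263625 = 919.96875 / 0.3263625 ≈ 2818.86
  x_4 = (0.172625·950 + 0.347375·925 + 0.173125·800 + 0.630500·425) / 0.3263625 = 891.778125 / 0.3263625 ≈ 2732.48

x_1 = 2756.81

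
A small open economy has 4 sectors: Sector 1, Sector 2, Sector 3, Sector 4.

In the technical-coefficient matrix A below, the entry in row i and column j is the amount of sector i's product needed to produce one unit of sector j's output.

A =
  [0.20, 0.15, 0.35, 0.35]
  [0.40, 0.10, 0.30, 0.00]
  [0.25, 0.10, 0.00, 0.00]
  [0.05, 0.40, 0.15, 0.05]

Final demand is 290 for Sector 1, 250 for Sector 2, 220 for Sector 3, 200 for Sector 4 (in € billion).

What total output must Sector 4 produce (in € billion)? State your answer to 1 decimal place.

I − A =
  [   0.80    -0.15    -0.35    -0.35]
  [  -0.40     0.90    -0.30     0.00]
  [  -0.25    -0.10     1.00     0.00]
  [  -0.05    -0.40    -0.15     0.95]
Compute the cofactors C_ij = (−1)^(i+j)·(3×3 minor ij) of I−A; the adjugate is their transpose:
adj(I−A) = Cᵀ =
  [ 0.826500   0.321000   0.431250   0.304500]
  [ 0.451250   0.646250   0.376750   0.166250]
  [ 0.251750   0.144875   0.555250   0.092750]
  [ 0.273250   0.311875   0.269000   0.532000]
det(I−A) = Σ_j (I−A)_1j·C_1j = (0.80)(0.826500) + (-0.15)(0.451250) + (-0.35)(0.251750) + (-0.35)(0.273250) = 0.4097625
(I − A)⁻¹ = adj(I−A) / det(I−A) ≈
  [   2.0170     0.7834     1.0524     0.7431]
  [   1.1012     1.5771     0.9194     0.4057]
  [   0.6144     0.3536     1.3551     0.2264]
  [   0.6668     0.7611     0.6565     1.2983]
x = (I − A)⁻¹ d = adj(I−A)·d / det(I−A), with det(I−A) = 0.4097625:
  x_1 = (0.826500·290 + 0.321000·250 + 0.431250·220 + 0.304500·200) / 0.4097625 = 475.71 / 0.4097625 ≈ 1160.9
  x_2 = (0.451250·290 + 0.646250·250 + 0.376750·220 + 0.166250·200) / 0.4097625 = 408.56 / 0.4097625 ≈ 997.1
  x_3 = (0.251750·290 + 0.144875·250 + 0.555250·220 + 0.092750·200) / 0.4097625 = 249.93125 / 0.4097625 ≈ 609.9
  x_4 = (0.273250·290 + 0.311875·250 + 0.269000·220 + 0.532000·200) / 0.4097625 = 322.79125 / 0.4097625 ≈ 787.8

x_4 = 787.8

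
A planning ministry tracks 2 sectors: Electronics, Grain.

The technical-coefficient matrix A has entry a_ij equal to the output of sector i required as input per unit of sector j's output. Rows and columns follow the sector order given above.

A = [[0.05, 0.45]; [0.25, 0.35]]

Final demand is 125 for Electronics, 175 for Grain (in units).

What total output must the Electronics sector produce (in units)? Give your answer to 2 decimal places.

I − A =
  [   0.95    -0.45]
  [  -0.25     0.65]
det(I−A) = (0.95)(0.65) − (-0.45)(-0.25) = 0.5050
adj(I−A) = [[0.65, 0.45], [0.25, 0.95]]
(I − A)⁻¹ = adj(I−A) / det(I−A) ≈
  [   1.2871     0.8911]
  [   0.4950     1.8812]
x = (I − A)⁻¹ d = adj(I−A)·d / det(I−A), with det(I−A) = 0.5050:
  x_1 = (0.65·125 + 0.45·175) / 0.5050 = 160.00 / 0.5050 ≈ 316.83
  x_2 = (0.25·125 + 0.95·175) / 0.5050 = 197.50 / 0.5050 ≈ 391.09

x_1 = 316.83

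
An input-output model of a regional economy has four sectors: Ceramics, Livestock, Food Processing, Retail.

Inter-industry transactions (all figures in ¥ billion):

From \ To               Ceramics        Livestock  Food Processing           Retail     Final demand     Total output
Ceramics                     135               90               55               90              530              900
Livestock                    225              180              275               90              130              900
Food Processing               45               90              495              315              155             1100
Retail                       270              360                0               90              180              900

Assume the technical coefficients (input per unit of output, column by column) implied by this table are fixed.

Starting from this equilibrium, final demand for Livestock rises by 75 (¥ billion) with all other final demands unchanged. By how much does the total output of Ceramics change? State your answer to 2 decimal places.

Technical coefficients a_ij = z_ij / X_j:
  a_11 = 135/900 = 0.15, a_21 = 225/900 = 0.25, a_31 = 45/900 = 0.05, a_41 = 270/900 = 0.30
  a_12 = 90/900 = 0.10, a_22 = 180/900 = 0.20, a_32 = 90/900 = 0.10, a_42 = 360/900 = 0.40
  a_13 = 55/1100 = 0.05, a_23 = 275/1100 = 0.25, a_33 = 495/1100 = 0.45, a_43 = 0/1100 = 0.00
  a_14 = 90/900 = 0.10, a_24 = 90/900 = 0.10, a_34 = 315/900 = 0.35, a_44 = 90/900 = 0.10
I − A =
  [   0.85    -0.10    -0.05    -0.10]
  [  -0.25     0.80    -0.25    -0.10]
  [  -0.05    -0.10     0.55    -0.35]
  [  -0.30    -0.40     0.00     0.90]
Compute the cofactors C_ij = (−1)^(i+j)·(3×3 minor ij) of I−A; the adjugate is their transpose:
adj(I−A) = Cᵀ =
  [ 0.31650   0.08300   0.06650   0.07025]
  [ 0.17775   0.39675   0.19650   0.14025]
  [ 0.17850   0.20950   0.51850   0.24475]
  [ 0.18450   0.20400   0.10950   0.33450]
det(I−A) = Σ_j (I−A)_1j·C_1j = (0.85)(0.31650) + (-0.10)(0.17775) + (-0.05)(0.17850) + (-0.10)(0.18450) = 0.223875
(I − A)⁻¹ = adj(I−A) / det(I−A) ≈
  [   1.4137     0.3707     0.2970     0.3138]
  [   0.7940     1.7722     0.8777     0.6265]
  [   0.7973     0.9358     2.3160     1.0932]
  [   0.8241     0.9112     0.4891     1.4941]
Δx = (I − A)⁻¹ Δd with Δd having +75 in the Livestock component and 0 elsewhere.
So Δx_1 = L_12 · (+75), where L_12 = adj(I−A)_12 / det(I−A) = 0.08300 / 0.223875.
Δx_1 = 0.08300 × (+75) / 0.223875 = 6.225 / 0.223875 ≈ 27.81.

Δx_1 = 27.81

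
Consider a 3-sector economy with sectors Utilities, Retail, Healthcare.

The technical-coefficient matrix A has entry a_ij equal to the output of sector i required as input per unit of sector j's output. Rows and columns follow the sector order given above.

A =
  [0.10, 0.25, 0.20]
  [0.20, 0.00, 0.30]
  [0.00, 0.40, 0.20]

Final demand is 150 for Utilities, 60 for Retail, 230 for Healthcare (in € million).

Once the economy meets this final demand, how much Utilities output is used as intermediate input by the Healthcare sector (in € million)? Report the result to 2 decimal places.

z_UH = 82.41

I − A =
  [   0.90    -0.25    -0.20]
  [  -0.20     1.00    -0.30]
  [   0.00    -0.40     0.80]
Cofactors of I−A, C_ij = (−1)^(i+j)·(minor ij) (rows/columns in the sector order above):
  C_11 = (1.00)(0.80) − (-0.30)(-0.40) = 0.6800
  C_12 = −[(-0.20)(0.80) − (-0.30)(0.00)] = 0.1600
  C_13 = (-0.20)(-0.40) − (1.00)(0.00) = 0.0800
  C_21 = −[(-0.25)(0.80) − (-0.20)(-0.40)] = 0.2800
  C_22 = (0.90)(0.80) − (-0.20)(0.00) = 0.7200
  C_23 = −[(0.90)(-0.40) − (-0.25)(0.00)] = 0.3600
  C_31 = (-0.25)(-0.30) − (-0.20)(1.00) = 0.2750
  C_32 = −[(0.90)(-0.30) − (-0.20)(-0.20)] = 0.3100
  C_33 = (0.90)(1.00) − (-0.25)(-0.20) = 0.8500
det(I−A) = Σ_j (I−A)_1j·C_1j = (0.90)(0.6800) + (-0.25)(0.1600) + (-0.20)(0.0800) = 0.5560
adj(I−A) = Cᵀ =
  [ 0.6800   0.2800   0.2750]
  [ 0.1600   0.7200   0.3100]
  [ 0.0800   0.3600   0.8500]
(I − A)⁻¹ = adj(I−A) / det(I−A) ≈
  [   1.2230     0.5036     0.4946]
  [   0.2878     1.2950     0.5576]
  [   0.1439     0.6475     1.5288]
First solve x = (I − A)⁻¹ d = adj(I−A)·d / det(I−A); in particular x_H = (0.0800·150 + 0.3600·60 + 0.8500·230) / 0.5560 = 229.10 / 0.5560 ≈ 412.0504.
Intermediate flow from U to H: z_UH = a_UH · x_H = 0.20 × 229.10 / 0.5560 = 45.82 / 0.5560 ≈ 82.41.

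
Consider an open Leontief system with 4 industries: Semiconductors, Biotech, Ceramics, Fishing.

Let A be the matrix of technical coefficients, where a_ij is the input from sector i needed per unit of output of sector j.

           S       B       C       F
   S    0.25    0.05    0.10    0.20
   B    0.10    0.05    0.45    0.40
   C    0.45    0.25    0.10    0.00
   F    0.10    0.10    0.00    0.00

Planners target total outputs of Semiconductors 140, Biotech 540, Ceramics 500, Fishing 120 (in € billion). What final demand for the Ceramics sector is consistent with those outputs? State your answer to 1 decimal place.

I − A =
  [   0.75    -0.05    -0.10    -0.20]
  [  -0.10     0.95    -0.45    -0.40]
  [  -0.45    -0.25     0.90     0.00]
  [  -0.10    -0.10     0.00     1.00]
d = (I − A) x:
  d_S = (+0.75)·140 + (-0.05)·540 + (-0.10)·500 + (-0.20)·120 = 4.0
  d_B = (-0.10)·140 + (+0.95)·540 + (-0.45)·500 + (-0.40)·120 = 226.0
  d_C = (-0.45)·140 + (-0.25)·540 + (+0.90)·500 + (+0.00)·120 = 252.0
  d_F = (-0.10)·140 + (-0.10)·540 + (+0.00)·500 + (+1.00)·120 = 52.0

d_C = 252.0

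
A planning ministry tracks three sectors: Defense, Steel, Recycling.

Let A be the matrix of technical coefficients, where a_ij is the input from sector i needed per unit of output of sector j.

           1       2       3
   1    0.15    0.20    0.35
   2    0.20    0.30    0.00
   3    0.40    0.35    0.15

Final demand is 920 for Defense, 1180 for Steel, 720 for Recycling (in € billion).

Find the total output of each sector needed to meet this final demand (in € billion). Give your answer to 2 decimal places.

I − A =
  [   0.85    -0.20    -0.35]
  [  -0.20     0.70     0.00]
  [  -0.40    -0.35     0.85]
Cofactors of I−A, C_ij = (−1)^(i+j)·(minor ij) (rows/columns in the sector order above):
  C_11 = (0.70)(0.85) − (0.00)(-0.35) = 0.5950
  C_12 = −[(-0.20)(0.85) − (0.00)(-0.40)] = 0.1700
  C_13 = (-0.20)(-0.35) − (0.70)(-0.40) = 0.3500
  C_21 = −[(-0.20)(0.85) − (-0.35)(-0.35)] = 0.2925
  C_22 = (0.85)(0.85) − (-0.35)(-0.40) = 0.5825
  C_23 = −[(0.85)(-0.35) − (-0.20)(-0.40)] = 0.3775
  C_31 = (-0.20)(0.00) − (-0.35)(0.70) = 0.2450
  C_32 = −[(0.85)(0.00) − (-0.35)(-0.20)] = 0.0700
  C_33 = (0.85)(0.70) − (-0.20)(-0.20) = 0.5550
det(I−A) = Σ_j (I−A)_1j·C_1j = (0.85)(0.5950) + (-0.20)(0.1700) + (-0.35)(0.3500) = 0.34925
adj(I−A) = Cᵀ =
  [ 0.5950   0.2925   0.2450]
  [ 0.1700   0.5825   0.0700]
  [ 0.3500   0.3775   0.5550]
(I − A)⁻¹ = adj(I−A) / det(I−A) ≈
  [   1.7037     0.8375     0.7015]
  [   0.4868     1.6679     0.2004]
  [   1.0021     1.0809     1.5891]
x = (I − A)⁻¹ d = adj(I−A)·d / det(I−A), with det(I−A) = 0.34925:
  x_1 = (0.5950·920 + 0.2925·1180 + 0.2450·720) / 0.34925 = 1068.95 / 0.34925 ≈ 3060.70
  x_2 = (0.1700·920 + 0.5825·1180 + 0.0700·720) / 0.34925 = 894.15 / 0.34925 ≈ 2560.20
  x_3 = (0.3500·920 + 0.3775·1180 + 0.5550·720) / 0.34925 = 1167.05 / 0.34925 ≈ 3341.59

x_1 = 3060.70, x_2 = 2560.20, x_3 = 3341.59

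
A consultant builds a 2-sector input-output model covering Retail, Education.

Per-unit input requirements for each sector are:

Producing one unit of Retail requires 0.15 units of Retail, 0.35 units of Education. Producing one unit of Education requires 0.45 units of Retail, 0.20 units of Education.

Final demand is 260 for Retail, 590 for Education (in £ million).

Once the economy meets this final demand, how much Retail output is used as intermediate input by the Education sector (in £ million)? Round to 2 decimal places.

z_RE = 510.29

I − A =
  [   0.85    -0.45]
  [  -0.35     0.80]
det(I−A) = (0.85)(0.80) − (-0.45)(-0.35) = 0.5225
adj(I−A) = [[0.80, 0.45], [0.35, 0.85]]
(I − A)⁻¹ = adj(I−A) / det(I−A) ≈
  [   1.5311     0.8612]
  [   0.6699     1.6268]
First solve x = (I − A)⁻¹ d = adj(I−A)·d / det(I−A); in particular x_E = (0.35·260 + 0.85·590) / 0.5225 = 592.50 / 0.5225 ≈ 1133.9713.
Intermediate flow from R to E: z_RE = a_RE · x_E = 0.45 × 592.50 / 0.5225 = 266.625 / 0.5225 ≈ 510.29.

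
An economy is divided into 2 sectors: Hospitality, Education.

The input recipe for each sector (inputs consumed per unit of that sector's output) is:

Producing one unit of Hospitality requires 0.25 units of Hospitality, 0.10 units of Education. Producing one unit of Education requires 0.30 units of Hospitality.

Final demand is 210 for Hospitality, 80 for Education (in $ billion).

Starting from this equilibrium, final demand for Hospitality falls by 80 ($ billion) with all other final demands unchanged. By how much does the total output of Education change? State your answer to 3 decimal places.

Δx_E = -11.111

I − A =
  [   0.75    -0.30]
  [  -0.10     1.00]
det(I−A) = (0.75)(1.00) − (-0.30)(-0.10) = 0.7200
adj(I−A) = [[1.00, 0.30], [0.10, 0.75]]
(I − A)⁻¹ = adj(I−A) / det(I−A) ≈
  [   1.3889     0.4167]
  [   0.1389     1.0417]
Δx = (I − A)⁻¹ Δd with Δd having -80 in the Hospitality component and 0 elsewhere.
So Δx_E = L_EH · (-80), where L_EH = adj(I−A)_EH / det(I−A) = 0.10 / 0.7200.
Δx_E = 0.10 × (-80) / 0.7200 = -8.00 / 0.7200 ≈ -11.111.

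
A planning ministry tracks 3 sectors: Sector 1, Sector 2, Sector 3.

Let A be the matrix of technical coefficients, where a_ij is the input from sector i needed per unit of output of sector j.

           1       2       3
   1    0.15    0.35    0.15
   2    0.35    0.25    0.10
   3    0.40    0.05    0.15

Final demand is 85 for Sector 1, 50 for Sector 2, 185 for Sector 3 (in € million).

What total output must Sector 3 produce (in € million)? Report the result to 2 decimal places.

I − A =
  [   0.85    -0.35    -0.15]
  [  -0.35     0.75    -0.10]
  [  -0.40    -0.05     0.85]
Cofactors of I−A, C_ij = (−1)^(i+j)·(minor ij) (rows/columns in the sector order above):
  C_11 = (0.75)(0.85) − (-0.10)(-0.05) = 0.6325
  C_12 = −[(-0.35)(0.85) − (-0.10)(-0.40)] = 0.3375
  C_13 = (-0.35)(-0.05) − (0.75)(-0.40) = 0.3175
  C_21 = −[(-0.35)(0.85) − (-0.15)(-0.05)] = 0.3050
  C_22 = (0.85)(0.85) − (-0.15)(-0.40) = 0.6625
  C_23 = −[(0.85)(-0.05) − (-0.35)(-0.40)] = 0.1825
  C_31 = (-0.35)(-0.10) − (-0.15)(0.75) = 0.1475
  C_32 = −[(0.85)(-0.10) − (-0.15)(-0.35)] = 0.1375
  C_33 = (0.85)(0.75) − (-0.35)(-0.35) = 0.5150
det(I−A) = Σ_j (I−A)_1j·C_1j = (0.85)(0.6325) + (-0.35)(0.3375) + (-0.15)(0.3175) = 0.371875
adj(I−A) = Cᵀ =
  [ 0.6325   0.3050   0.1475]
  [ 0.3375   0.6625   0.1375]
  [ 0.3175   0.1825   0.5150]
(I − A)⁻¹ = adj(I−A) / det(I−A) ≈
  [   1.7008     0.8202     0.3966]
  [   0.9076     1.7815     0.3697]
  [   0.8538     0.4908     1.3849]
x = (I − A)⁻¹ d = adj(I−A)·d / det(I−A), with det(I−A) = 0.371875:
  x_1 = (0.6325·85 + 0.3050·50 + 0.1475·185) / 0.371875 = 96.30 / 0.371875 ≈ 258.96
  x_2 = (0.3375·85 + 0.6625·50 + 0.1375·185) / 0.371875 = 87.25 / 0.371875 ≈ 234.62
  x_3 = (0.3175·85 + 0.1825·50 + 0.5150·185) / 0.371875 = 131.3875 / 0.371875 ≈ 353.31

x_3 = 353.31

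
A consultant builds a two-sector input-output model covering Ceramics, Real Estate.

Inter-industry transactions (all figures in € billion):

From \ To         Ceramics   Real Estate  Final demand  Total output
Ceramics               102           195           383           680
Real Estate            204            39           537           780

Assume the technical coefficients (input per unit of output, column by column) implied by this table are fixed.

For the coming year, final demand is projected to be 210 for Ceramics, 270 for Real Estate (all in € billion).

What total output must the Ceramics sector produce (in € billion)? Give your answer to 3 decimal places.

Technical coefficients a_ij = z_ij / X_j:
  a_11 = 102/680 = 0.15, a_21 = 204/680 = 0.30
  a_12 = 195/780 = 0.25, a_22 = 39/780 = 0.05
I − A =
  [   0.85    -0.25]
  [  -0.30     0.95]
det(I−A) = (0.85)(0.95) − (-0.25)(-0.30) = 0.7325
adj(I−A) = [[0.95, 0.25], [0.30, 0.85]]
(I − A)⁻¹ = adj(I−A) / det(I−A) ≈
  [   1.2969     0.3413]
  [   0.4096     1.1604]
x = (I − A)⁻¹ d = adj(I−A)·d / det(I−A), with det(I−A) = 0.7325:
  x_1 = (0.95·210 + 0.25·270) / 0.7325 = 267.00 / 0.7325 ≈ 364.505
  x_2 = (0.30·210 + 0.85·270) / 0.7325 = 292.50 / 0.7325 ≈ 399.317

x_1 = 364.505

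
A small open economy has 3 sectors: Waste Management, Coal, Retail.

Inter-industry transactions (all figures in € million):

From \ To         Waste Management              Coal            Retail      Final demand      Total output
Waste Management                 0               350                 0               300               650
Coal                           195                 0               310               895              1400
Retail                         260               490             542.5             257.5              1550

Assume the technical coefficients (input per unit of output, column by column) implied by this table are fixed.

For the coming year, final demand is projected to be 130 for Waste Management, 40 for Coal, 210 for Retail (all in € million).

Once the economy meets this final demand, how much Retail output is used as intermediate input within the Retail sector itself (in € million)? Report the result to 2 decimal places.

z_33 = 190.25

Technical coefficients a_ij = z_ij / X_j:
  a_11 = 0/650 = 0.00, a_21 = 195/650 = 0.30, a_31 = 260/650 = 0.40
  a_12 = 350/1400 = 0.25, a_22 = 0/1400 = 0.00, a_32 = 490/1400 = 0.35
  a_13 = 0/1550 = 0.00, a_23 = 310/1550 = 0.20, a_33 = 542.5/1550 = 0.35
I − A =
  [   1.00    -0.25     0.00]
  [  -0.30     1.00    -0.20]
  [  -0.40    -0.35     0.65]
Cofactors of I−A, C_ij = (−1)^(i+j)·(minor ij) (rows/columns in the sector order above):
  C_11 = (1.00)(0.65) − (-0.20)(-0.35) = 0.5800
  C_12 = −[(-0.30)(0.65) − (-0.20)(-0.40)] = 0.2750
  C_13 = (-0.30)(-0.35) − (1.00)(-0.40) = 0.5050
  C_21 = −[(-0.25)(0.65) − (0.00)(-0.35)] = 0.1625
  C_22 = (1.00)(0.65) − (0.00)(-0.40) = 0.6500
  C_23 = −[(1.00)(-0.35) − (-0.25)(-0.40)] = 0.4500
  C_31 = (-0.25)(-0.20) − (0.00)(1.00) = 0.0500
  C_32 = −[(1.00)(-0.20) − (0.00)(-0.30)] = 0.2000
  C_33 = (1.00)(1.00) − (-0.25)(-0.30) = 0.9250
det(I−A) = Σ_j (I−A)_1j·C_1j = (1.00)(0.5800) + (-0.25)(0.2750) + (0.00)(0.5050) = 0.51125
adj(I−A) = Cᵀ =
  [ 0.5800   0.1625   0.0500]
  [ 0.2750   0.6500   0.2000]
  [ 0.5050   0.4500   0.9250]
(I − A)⁻¹ = adj(I−A) / det(I−A) ≈
  [   1.1345     0.3178     0.0978]
  [   0.5379     1.2714     0.3912]
  [   0.9878     0.8802     1.8093]
First solve x = (I − A)⁻¹ d = adj(I−A)·d / det(I−A); in particular x_3 = (0.5050·130 + 0.4500·40 + 0.9250·210) / 0.51125 = 277.90 / 0.51125 ≈ 543.5697.
Intermediate flow from 3 to 3: z_33 = a_33 · x_3 = 0.35 × 277.90 / 0.51125 = 97.265 / 0.51125 ≈ 190.25.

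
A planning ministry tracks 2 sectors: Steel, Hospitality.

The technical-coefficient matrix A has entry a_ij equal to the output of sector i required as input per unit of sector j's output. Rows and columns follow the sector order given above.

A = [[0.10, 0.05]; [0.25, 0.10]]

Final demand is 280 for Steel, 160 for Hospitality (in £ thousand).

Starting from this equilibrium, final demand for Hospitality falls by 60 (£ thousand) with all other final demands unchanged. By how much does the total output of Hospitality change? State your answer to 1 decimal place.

I − A =
  [   0.90    -0.05]
  [  -0.25     0.90]
det(I−A) = (0.90)(0.90) − (-0.05)(-0.25) = 0.7975
adj(I−A) = [[0.90, 0.05], [0.25, 0.90]]
(I − A)⁻¹ = adj(I−A) / det(I−A) ≈
  [   1.1285     0.0627]
  [   0.3135     1.1285]
Δx = (I − A)⁻¹ Δd with Δd having -60 in the Hospitality component and 0 elsewhere.
So Δx_H = L_HH · (-60), where L_HH = adj(I−A)_HH / det(I−A) = 0.90 / 0.7975.
Δx_H = 0.90 × (-60) / 0.7975 = -54.00 / 0.7975 ≈ -67.7.

Δx_H = -67.7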